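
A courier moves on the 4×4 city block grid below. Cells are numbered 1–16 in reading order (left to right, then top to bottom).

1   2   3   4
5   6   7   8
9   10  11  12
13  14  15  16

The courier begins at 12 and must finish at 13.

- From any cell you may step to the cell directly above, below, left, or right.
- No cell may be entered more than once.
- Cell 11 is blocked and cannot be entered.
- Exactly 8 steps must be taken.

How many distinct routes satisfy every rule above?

14

Need simple routes of exactly 8 moves from 12 to 13 (Manhattan distance 4, so 2 moves are spent on a detour and 2 undoing it).
Branch systematically from the start, pruning whenever the remaining move budget drops below the Manhattan distance to 13 or differs from it in parity. Grouping the completions by first move — via 8: 13; via 16: 1 — and summing: 13 + 1 = 14.
That gives 14 routes.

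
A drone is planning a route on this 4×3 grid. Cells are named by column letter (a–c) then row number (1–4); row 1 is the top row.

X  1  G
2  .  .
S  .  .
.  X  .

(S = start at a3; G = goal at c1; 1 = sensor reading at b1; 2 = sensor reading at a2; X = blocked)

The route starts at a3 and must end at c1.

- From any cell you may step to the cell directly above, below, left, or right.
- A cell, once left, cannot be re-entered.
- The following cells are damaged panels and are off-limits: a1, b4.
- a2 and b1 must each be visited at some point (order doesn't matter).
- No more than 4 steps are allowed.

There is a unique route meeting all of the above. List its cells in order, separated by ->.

a3 -> a2 -> b2 -> b1 -> c1

The 4-move cap with required stops at a2, b1 leaves no slack for detours.
Route from a3: up 1 to a2, right 1 to b2, up 1 to b1, right 1 to c1 — 4 moves in all.
Check: all required cells visited; 4 ≤ 4 moves.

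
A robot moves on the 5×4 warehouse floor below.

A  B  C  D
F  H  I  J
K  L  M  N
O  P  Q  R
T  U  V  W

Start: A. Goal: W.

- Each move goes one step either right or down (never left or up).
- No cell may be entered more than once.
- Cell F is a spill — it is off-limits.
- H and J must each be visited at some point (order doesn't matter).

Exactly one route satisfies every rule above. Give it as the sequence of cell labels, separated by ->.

A -> B -> H -> I -> J -> N -> R -> W

Moves only go right or down, so the column and row indices never decrease.
Route from A: right to B, down to H, 2× right (reaching J), 3× down (reaching W) — 7 moves in all.
Check: all required cells visited.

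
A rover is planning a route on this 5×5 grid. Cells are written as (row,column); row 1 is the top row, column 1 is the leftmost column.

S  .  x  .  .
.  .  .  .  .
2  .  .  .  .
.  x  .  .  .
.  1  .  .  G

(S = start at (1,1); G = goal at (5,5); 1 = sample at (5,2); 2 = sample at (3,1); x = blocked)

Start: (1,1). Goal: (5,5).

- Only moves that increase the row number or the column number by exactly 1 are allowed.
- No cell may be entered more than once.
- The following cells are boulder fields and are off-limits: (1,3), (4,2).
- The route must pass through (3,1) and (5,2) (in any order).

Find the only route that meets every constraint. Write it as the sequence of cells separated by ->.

Moves only go right or down, so the column and row indices never decrease.
Route from (1,1): 4× down (reaching (5,1)), 4× right (reaching (5,5)) — 8 moves in all.
Check: all required cells visited.

(1,1) -> (2,1) -> (3,1) -> (4,1) -> (5,1) -> (5,2) -> (5,3) -> (5,4) -> (5,5)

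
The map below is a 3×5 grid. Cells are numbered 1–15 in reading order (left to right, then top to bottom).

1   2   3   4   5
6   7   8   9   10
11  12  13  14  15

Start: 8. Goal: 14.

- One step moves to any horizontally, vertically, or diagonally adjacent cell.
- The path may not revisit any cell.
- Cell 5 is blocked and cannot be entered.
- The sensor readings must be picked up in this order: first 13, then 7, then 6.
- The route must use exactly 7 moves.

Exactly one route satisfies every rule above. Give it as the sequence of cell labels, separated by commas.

The waypoints must appear in the order 13, 7, 6, with no cell reused.
Route from 8: down to 13, up-left to 7, left to 6, up-right to 2, right to 3, down-right to 9, down to 14 — 7 moves in all.
Check: order respected (13 at step 1, 7 at step 2, 6 at step 3); 7 moves as required.

8, 13, 7, 6, 2, 3, 9, 14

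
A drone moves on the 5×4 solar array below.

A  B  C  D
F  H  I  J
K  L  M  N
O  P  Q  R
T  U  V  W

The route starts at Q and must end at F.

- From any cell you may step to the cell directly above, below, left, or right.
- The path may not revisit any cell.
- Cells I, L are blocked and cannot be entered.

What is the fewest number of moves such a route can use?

The Manhattan distance from Q to F is |4−2| + |3−1| = 4, so at least 4 moves are needed.
A route of 4 moves achieves this: Q → P → O → K → F.
Since 4 matches the lower bound, it is optimal.

4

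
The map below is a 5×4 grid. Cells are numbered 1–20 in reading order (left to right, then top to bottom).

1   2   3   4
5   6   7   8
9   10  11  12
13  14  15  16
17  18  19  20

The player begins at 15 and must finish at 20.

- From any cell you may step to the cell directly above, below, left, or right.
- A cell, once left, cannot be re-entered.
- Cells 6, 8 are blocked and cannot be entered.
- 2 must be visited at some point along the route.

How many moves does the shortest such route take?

Any route passes through 2 somewhere between 15 and 20. Summing Manhattan distances along the two legs (15 → 2 → 20) gives a lower bound of 4 + 6 = 10 moves.
The shortest route satisfying every rule uses 12 moves: 15 → 11 → 7 → 3 → 2 → 1 → 5 → 9 → 13 → 17 → 18 → 19 → 20.
The no-revisit rule (legs can't share cells) pushes the minimum above the 10-move bound; an exhaustive check rules out every length from 10 to 11, leaving 12 as the minimum.

12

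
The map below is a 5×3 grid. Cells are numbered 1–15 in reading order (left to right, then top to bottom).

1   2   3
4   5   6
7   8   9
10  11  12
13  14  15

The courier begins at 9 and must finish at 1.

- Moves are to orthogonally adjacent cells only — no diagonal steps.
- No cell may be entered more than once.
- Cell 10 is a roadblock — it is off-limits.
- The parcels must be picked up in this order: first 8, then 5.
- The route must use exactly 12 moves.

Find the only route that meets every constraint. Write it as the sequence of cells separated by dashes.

9 - 12 - 15 - 14 - 11 - 8 - 7 - 4 - 5 - 6 - 3 - 2 - 1

The waypoints must appear in the order 8, 5, with no cell reused.
Route from 9: 2× down (reaching 15), left to 14, 2× up (reaching 8), left to 7, up to 4, 2× right (reaching 6), up to 3, 2× left (reaching 1) — 12 moves in all.
Check: order respected (8 at step 5, 5 at step 8); 12 moves as required.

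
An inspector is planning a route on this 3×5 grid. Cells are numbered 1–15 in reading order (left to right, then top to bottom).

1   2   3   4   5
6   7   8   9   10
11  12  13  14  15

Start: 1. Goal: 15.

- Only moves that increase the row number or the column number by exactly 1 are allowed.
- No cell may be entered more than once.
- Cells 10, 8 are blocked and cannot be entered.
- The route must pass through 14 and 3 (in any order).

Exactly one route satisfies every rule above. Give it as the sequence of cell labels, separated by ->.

Moves only go right or down, so the column and row indices never decrease.
Route from 1: right 3 to 4, down 2 to 14, right 1 to 15 — 6 moves in all.
Check: all required cells visited.

1 -> 2 -> 3 -> 4 -> 9 -> 14 -> 15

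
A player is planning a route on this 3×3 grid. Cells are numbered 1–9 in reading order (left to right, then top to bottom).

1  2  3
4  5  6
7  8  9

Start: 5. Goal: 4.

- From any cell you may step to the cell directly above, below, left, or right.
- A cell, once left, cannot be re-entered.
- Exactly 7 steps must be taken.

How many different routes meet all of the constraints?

2

Need simple routes of exactly 7 moves from 5 to 4 (Manhattan distance 1, so 3 moves are spent on a detour and 3 undoing it).
Enumerating: 5 2 3 6 9 8 7 4 | 5 8 9 6 3 2 1 4.
That gives 2 routes.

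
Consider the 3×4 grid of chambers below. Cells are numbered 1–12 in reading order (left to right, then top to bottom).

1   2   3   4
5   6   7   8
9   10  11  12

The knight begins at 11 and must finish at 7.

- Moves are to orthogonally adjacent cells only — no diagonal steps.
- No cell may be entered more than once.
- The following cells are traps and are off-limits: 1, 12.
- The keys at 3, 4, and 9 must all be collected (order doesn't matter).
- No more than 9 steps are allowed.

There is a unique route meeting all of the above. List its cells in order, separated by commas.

The 9-move cap with required stops at 3, 4, 9 leaves no slack for detours.
Route from 11: 2× left (reaching 9), up to 5, right to 6, up to 2, 2× right (reaching 4), down to 8, left to 7 — 9 moves in all.
Check: all required cells visited; 9 ≤ 9 moves.

11, 10, 9, 5, 6, 2, 3, 4, 8, 7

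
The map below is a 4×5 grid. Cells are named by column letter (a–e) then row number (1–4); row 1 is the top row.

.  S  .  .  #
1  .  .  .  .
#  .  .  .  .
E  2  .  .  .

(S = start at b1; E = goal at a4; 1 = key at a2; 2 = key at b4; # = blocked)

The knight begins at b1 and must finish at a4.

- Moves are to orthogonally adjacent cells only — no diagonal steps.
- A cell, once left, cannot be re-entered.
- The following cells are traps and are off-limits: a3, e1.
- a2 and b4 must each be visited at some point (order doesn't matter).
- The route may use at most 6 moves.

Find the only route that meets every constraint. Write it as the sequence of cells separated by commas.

The budget equals the shortest possible length, so every move has to be on a shortest route through the required cells.
Route from b1: left 1 to a1, down 1 to a2, right 1 to b2, down 2 to b4, left 1 to a4 — 6 moves in all.
Check: all required cells visited; 6 ≤ 6 moves.

b1, a1, a2, b2, b3, b4, a4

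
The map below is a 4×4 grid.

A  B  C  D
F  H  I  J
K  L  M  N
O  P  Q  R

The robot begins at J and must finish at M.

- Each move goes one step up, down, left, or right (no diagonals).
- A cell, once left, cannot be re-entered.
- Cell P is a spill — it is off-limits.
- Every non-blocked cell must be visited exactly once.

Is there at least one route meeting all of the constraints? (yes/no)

Cell O has only one open neighbour but is neither the start nor the goal, so a Hamiltonian route would have to both enter and leave it through the same neighbour — impossible without revisiting.

no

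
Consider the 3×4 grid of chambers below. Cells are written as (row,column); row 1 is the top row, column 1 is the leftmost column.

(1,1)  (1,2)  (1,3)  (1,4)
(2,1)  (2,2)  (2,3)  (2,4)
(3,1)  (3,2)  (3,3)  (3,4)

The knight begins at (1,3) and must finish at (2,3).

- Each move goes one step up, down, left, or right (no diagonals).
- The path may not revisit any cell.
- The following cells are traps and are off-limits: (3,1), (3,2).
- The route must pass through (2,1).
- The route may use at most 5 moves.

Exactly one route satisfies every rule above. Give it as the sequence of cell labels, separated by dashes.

(1,3) - (1,2) - (1,1) - (2,1) - (2,2) - (2,3)

The budget equals the shortest possible length, so every move has to be on a shortest route through the required cells.
Route from (1,3): left 2 to (1,1), down 1 to (2,1), right 2 to (2,3) — 5 moves in all.
Check: all required cells visited; 5 ≤ 5 moves.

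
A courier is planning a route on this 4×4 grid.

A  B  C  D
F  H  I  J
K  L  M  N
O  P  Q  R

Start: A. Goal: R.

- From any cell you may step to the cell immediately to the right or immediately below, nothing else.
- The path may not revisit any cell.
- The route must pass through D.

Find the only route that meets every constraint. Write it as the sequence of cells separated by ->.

A -> B -> C -> D -> J -> N -> R

Moves only go right or down, so the column and row indices never decrease.
Route from A: right 3 to D, down 3 to R — 6 moves in all.
Check: all required cells visited.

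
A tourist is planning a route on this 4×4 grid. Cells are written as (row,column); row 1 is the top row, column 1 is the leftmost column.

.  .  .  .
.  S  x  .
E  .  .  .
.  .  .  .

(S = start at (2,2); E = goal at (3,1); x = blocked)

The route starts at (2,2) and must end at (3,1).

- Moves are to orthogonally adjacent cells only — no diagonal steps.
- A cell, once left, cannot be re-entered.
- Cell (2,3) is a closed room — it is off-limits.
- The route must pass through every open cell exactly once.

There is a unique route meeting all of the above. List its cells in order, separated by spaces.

(2,2) (2,1) (1,1) (1,2) (1,3) (1,4) (2,4) (3,4) (4,4) (4,3) (3,3) (3,2) (4,2) (4,1) (3,1)

Need to visit all 15 open cells exactly once, starting at (2,2) and ending at (3,1).
Route from (2,2): left 1 to (2,1), up 1 to (1,1), right 3 to (1,4), down 3 to (4,4), left 1 to (4,3), up 1 to (3,3), left 1 to (3,2), down 1 to (4,2), left 1 to (4,1), up 1 to (3,1) — 14 moves in all.
Check: all 15 open cells covered.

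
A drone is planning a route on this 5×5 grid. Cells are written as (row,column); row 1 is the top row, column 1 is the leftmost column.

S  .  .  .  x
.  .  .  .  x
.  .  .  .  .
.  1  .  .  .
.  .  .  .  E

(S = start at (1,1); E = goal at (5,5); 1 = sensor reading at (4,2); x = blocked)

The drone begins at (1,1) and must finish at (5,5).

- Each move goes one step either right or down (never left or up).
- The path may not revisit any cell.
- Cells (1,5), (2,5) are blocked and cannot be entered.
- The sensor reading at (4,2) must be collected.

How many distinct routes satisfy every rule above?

A right/down-only route from (1,1) to (5,5) makes exactly 4 down-moves and 4 right-moves in some order.
With no other constraints that would be C(8,4) = 70 routes.
Split at (4,2) and multiply the segment counts (each segment already excludes blocked cells): (1,1)→(4,2): 4; (4,2)→(5,5): 4; product = 16.
That gives 16 routes.

16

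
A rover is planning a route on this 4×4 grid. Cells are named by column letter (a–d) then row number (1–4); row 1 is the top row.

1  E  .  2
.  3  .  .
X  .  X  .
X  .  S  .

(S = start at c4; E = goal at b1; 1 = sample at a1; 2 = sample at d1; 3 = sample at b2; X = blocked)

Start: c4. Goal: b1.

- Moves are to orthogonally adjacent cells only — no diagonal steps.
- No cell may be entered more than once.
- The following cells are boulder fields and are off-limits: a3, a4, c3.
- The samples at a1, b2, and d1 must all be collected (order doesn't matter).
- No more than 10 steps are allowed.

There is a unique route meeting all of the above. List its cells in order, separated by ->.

c4 -> d4 -> d3 -> d2 -> d1 -> c1 -> c2 -> b2 -> a2 -> a1 -> b1

The 10-move cap with required stops at a1, b2, d1 leaves no slack for detours.
Route from c4: right 1 to d4, up 3 to d1, left 1 to c1, down 1 to c2, left 2 to a2, up 1 to a1, right 1 to b1 — 10 moves in all.
Check: all required cells visited; 10 ≤ 10 moves.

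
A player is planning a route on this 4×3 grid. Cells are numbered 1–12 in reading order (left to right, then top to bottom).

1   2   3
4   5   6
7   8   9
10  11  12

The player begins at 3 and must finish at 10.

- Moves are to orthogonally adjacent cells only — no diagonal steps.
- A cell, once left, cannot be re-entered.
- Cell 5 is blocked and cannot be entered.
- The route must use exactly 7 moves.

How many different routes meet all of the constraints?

Need simple routes of exactly 7 moves from 3 to 10 (Manhattan distance 5, so 1 moves are spent on a detour and 1 undoing it).
Enumerating: 3 6 9 12 11 8 7 10 | 3 2 1 4 7 8 11 10.
That gives 2 routes.

2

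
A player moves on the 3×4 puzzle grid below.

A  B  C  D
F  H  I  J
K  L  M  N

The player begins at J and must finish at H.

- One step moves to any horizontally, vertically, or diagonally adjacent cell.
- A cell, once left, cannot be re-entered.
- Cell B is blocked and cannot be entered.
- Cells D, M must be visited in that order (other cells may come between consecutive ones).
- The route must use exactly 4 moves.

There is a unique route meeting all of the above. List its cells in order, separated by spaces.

The waypoints must appear in the order D, M, with no cell reused.
Route from J: up to D, down-left to I, down to M, up-left to H — 4 moves in all.
Check: order respected (D at step 1, M at step 3); 4 moves as required.

J D I M H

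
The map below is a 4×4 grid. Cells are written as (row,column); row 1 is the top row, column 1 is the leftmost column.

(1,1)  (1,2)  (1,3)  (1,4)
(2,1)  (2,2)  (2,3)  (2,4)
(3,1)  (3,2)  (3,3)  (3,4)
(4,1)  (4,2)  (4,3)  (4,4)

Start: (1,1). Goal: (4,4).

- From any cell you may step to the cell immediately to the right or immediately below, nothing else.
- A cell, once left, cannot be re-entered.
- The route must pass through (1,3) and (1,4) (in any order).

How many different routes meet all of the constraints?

A right/down-only route from (1,1) to (4,4) makes exactly 3 down-moves and 3 right-moves in some order.
With no other constraints that would be C(6,3) = 20 routes.
A monotone route can only reach the required cells in the order (1,3), (1,4), so split there and multiply the segment counts: (1,1)→(1,3): 1; (1,3)→(1,4): 1; (1,4)→(4,4): 1; product = 1.
That gives 1 route.

1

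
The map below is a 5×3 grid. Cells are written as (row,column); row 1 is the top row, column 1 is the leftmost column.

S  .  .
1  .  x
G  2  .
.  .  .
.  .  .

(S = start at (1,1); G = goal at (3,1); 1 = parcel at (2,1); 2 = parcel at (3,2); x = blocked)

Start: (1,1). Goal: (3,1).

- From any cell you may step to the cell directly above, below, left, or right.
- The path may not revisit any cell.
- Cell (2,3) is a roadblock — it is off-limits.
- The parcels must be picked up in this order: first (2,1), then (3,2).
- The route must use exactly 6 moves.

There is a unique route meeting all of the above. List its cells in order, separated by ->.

The waypoints must appear in the order (2,1), (3,2), with no cell reused.
Route from (1,1): down 1 to (2,1), right 1 to (2,2), down 2 to (4,2), left 1 to (4,1), up 1 to (3,1) — 6 moves in all.
Check: order respected (1 at step 1, 2 at step 3); 6 moves as required.

(1,1) -> (2,1) -> (2,2) -> (3,2) -> (4,2) -> (4,1) -> (3,1)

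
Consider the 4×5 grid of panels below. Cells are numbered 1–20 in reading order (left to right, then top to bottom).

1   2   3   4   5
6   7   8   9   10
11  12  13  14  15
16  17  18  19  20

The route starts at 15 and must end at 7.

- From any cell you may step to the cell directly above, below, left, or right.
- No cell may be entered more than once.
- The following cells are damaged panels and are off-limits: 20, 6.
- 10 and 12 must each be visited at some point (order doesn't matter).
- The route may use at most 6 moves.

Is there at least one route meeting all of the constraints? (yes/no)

One route that works: 15 → 10 → 9 → 14 → 13 → 12 → 7.

yes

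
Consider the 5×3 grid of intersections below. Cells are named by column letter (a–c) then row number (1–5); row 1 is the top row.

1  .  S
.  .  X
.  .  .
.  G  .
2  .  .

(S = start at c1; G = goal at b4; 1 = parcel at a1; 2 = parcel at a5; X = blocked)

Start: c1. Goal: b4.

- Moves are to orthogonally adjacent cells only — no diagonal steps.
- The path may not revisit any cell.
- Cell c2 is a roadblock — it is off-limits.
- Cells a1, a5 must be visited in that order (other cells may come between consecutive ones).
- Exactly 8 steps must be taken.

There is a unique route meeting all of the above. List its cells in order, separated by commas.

The waypoints must appear in the order a1, a5, with no cell reused.
Route from c1: 2× left (reaching a1), 4× down (reaching a5), right to b5, up to b4 — 8 moves in all.
Check: order respected (1 at step 2, 2 at step 6); 8 moves as required.

c1, b1, a1, a2, a3, a4, a5, b5, b4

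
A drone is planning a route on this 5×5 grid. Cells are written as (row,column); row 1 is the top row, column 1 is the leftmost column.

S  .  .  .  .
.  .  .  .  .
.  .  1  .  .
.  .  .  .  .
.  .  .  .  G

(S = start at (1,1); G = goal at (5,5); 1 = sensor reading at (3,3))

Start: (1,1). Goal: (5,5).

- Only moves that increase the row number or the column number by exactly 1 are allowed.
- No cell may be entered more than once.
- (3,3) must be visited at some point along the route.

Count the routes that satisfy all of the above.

A right/down-only route from (1,1) to (5,5) makes exactly 4 down-moves and 4 right-moves in some order.
With no other constraints that would be C(8,4) = 70 routes.
Split at (3,3) and multiply the segment counts: (1,1)→(3,3): 6; (3,3)→(5,5): 6; product = 36.
That gives 36 routes.

36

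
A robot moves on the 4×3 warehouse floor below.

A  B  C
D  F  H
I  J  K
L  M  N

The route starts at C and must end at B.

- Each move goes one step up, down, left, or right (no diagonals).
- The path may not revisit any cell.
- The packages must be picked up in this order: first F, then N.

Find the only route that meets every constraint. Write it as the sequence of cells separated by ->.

The waypoints must appear in the order F, N, with no cell reused.
Route from C: down 1 to H, left 1 to F, down 1 to J, right 1 to K, down 1 to N, left 2 to L, up 3 to A, right 1 to B — 11 moves in all.
Check: order respected (F at step 2, N at step 5).

C -> H -> F -> J -> K -> N -> M -> L -> I -> D -> A -> B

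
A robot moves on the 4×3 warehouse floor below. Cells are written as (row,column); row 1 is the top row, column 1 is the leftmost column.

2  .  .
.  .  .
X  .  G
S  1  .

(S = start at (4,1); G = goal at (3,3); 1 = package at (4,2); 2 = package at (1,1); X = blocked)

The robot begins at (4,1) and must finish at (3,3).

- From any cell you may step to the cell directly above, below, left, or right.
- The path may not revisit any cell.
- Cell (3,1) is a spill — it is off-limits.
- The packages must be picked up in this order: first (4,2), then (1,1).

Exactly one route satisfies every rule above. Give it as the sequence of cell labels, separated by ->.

(4,1) -> (4,2) -> (3,2) -> (2,2) -> (2,1) -> (1,1) -> (1,2) -> (1,3) -> (2,3) -> (3,3)

The waypoints must appear in the order (4,2), (1,1), with no cell reused.
Route from (4,1): right 1 to (4,2), up 2 to (2,2), left 1 to (2,1), up 1 to (1,1), right 2 to (1,3), down 2 to (3,3) — 9 moves in all.
Check: order respected (1 at step 1, 2 at step 5).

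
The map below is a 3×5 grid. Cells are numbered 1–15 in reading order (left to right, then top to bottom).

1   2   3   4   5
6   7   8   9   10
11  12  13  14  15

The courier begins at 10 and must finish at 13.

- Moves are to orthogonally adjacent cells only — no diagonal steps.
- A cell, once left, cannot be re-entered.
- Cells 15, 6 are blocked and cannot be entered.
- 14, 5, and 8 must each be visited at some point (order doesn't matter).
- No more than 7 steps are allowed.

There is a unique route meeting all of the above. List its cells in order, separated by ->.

10 -> 5 -> 4 -> 3 -> 8 -> 9 -> 14 -> 13

The 7-move cap with required stops at 14, 5, 8 leaves no slack for detours.
Route from 10: up 1 to 5, left 2 to 3, down 1 to 8, right 1 to 9, down 1 to 14, left 1 to 13 — 7 moves in all.
Check: all required cells visited; 7 ≤ 7 moves.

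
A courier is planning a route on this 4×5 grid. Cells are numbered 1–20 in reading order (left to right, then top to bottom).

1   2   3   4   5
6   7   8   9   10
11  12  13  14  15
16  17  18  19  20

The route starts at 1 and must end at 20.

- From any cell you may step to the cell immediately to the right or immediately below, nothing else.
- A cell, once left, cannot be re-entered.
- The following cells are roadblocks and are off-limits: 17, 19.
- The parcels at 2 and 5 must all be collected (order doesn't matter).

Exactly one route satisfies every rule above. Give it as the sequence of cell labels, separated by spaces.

Moves only go right or down, so the column and row indices never decrease.
Route from 1: 4× right (reaching 5), 3× down (reaching 20) — 7 moves in all.
Check: all required cells visited.

1 2 3 4 5 10 15 20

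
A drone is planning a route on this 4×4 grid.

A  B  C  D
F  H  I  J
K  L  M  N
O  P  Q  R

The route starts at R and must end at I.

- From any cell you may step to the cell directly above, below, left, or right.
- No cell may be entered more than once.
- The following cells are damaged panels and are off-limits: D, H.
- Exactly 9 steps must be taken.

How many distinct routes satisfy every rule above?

Need simple routes of exactly 9 moves from R to I (Manhattan distance 3, so 3 moves are spent on a detour and 3 undoing it).
Enumerating: R N M L K F A B C I | R Q M L K F A B C I | R Q P L K F A B C I | R Q P O K F A B C I | R Q P O K L M N J I.
That gives 5 routes.

5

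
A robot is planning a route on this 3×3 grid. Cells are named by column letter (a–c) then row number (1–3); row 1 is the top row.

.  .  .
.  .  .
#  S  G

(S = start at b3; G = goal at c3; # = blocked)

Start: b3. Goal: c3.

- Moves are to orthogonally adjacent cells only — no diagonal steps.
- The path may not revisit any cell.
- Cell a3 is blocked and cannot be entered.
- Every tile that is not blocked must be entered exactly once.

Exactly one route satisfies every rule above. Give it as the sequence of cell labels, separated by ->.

b3 -> b2 -> a2 -> a1 -> b1 -> c1 -> c2 -> c3

Need to visit all 8 open cells exactly once, starting at b3 and ending at c3.
Route from b3: up 1 to b2, left 1 to a2, up 1 to a1, right 2 to c1, down 2 to c3 — 7 moves in all.
Check: all 8 open cells covered.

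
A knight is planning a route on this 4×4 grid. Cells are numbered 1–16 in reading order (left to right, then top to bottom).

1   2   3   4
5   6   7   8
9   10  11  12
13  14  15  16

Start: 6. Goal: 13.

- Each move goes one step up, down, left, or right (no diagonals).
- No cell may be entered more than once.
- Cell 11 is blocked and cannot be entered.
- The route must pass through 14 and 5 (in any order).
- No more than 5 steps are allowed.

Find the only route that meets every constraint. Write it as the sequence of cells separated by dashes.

6 - 5 - 9 - 10 - 14 - 13

The budget equals the shortest possible length, so every move has to be on a shortest route through the required cells.
Route from 6: left 1 to 5, down 1 to 9, right 1 to 10, down 1 to 14, left 1 to 13 — 5 moves in all.
Check: all required cells visited; 5 ≤ 5 moves.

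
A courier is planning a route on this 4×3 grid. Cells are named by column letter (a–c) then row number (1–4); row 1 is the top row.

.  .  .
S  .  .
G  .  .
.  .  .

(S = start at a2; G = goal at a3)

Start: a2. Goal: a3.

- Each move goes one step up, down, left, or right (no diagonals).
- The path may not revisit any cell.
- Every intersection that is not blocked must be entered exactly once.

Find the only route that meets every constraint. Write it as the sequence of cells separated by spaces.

a2 a1 b1 c1 c2 b2 b3 c3 c4 b4 a4 a3

Need to visit all 12 open cells exactly once, starting at a2 and ending at a3.
Route from a2: up 1 to a1, right 2 to c1, down 1 to c2, left 1 to b2, down 1 to b3, right 1 to c3, down 1 to c4, left 2 to a4, up 1 to a3 — 11 moves in all.
Check: all 12 open cells covered.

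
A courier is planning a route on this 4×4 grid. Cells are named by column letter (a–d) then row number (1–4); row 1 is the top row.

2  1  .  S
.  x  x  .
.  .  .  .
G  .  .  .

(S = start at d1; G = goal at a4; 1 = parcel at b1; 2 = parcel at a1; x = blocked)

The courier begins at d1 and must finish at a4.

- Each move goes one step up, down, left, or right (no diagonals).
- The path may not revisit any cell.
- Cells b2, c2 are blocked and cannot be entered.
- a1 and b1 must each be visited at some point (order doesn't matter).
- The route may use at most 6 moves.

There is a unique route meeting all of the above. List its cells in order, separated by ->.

Any route must reach a1 and b1 and still end at a4 within 6 moves, so the order of the required stops is forced.
Route from d1: left 3 to a1, down 3 to a4 — 6 moves in all.
Check: all required cells visited; 6 ≤ 6 moves.

d1 -> c1 -> b1 -> a1 -> a2 -> a3 -> a4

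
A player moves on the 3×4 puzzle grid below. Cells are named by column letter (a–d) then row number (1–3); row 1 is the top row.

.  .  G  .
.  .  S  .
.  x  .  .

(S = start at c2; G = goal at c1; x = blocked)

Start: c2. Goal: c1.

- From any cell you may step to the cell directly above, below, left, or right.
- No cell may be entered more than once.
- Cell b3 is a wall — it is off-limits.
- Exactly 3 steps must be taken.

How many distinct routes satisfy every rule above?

2

Need simple routes of exactly 3 moves from c2 to c1 (Manhattan distance 1, so 1 moves are spent on a detour and 1 undoing it).
Enumerating: c2 b2 b1 c1 | c2 d2 d1 c1.
That gives 2 routes.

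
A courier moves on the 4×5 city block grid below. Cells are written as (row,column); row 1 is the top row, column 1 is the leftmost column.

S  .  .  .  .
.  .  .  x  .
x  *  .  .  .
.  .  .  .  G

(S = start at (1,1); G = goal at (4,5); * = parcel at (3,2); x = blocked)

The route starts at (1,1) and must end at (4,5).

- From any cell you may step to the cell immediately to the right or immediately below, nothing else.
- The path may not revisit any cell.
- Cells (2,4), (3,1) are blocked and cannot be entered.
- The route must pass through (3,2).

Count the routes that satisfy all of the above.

A right/down-only route from (1,1) to (4,5) makes exactly 3 down-moves and 4 right-moves in some order.
With no other constraints that would be C(7,3) = 35 routes.
Split at (3,2) and multiply the segment counts (each segment already excludes blocked cells): (1,1)→(3,2): 2; (3,2)→(4,5): 4; product = 8.
That gives 8 routes.

8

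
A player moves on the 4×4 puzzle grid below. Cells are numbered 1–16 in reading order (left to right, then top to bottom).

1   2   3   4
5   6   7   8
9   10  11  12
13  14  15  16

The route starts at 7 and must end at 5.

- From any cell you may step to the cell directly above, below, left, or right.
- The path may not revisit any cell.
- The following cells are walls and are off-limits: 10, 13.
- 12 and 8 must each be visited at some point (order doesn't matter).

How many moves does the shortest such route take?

8

Any route passes through 12 and 8 in some order between 7 and 5. Summing Manhattan distances along each leg and taking the cheapest ordering (7 → 12 → 8 → 5) gives a lower bound of 2 + 1 + 3 = 6 moves.
The shortest route satisfying every rule uses 8 moves: 7 → 11 → 12 → 8 → 4 → 3 → 2 → 6 → 5.
The no-revisit rule (legs can't share cells) pushes the minimum above the 6-move bound; an exhaustive check rules out every length from 6 to 7, leaving 8 as the minimum.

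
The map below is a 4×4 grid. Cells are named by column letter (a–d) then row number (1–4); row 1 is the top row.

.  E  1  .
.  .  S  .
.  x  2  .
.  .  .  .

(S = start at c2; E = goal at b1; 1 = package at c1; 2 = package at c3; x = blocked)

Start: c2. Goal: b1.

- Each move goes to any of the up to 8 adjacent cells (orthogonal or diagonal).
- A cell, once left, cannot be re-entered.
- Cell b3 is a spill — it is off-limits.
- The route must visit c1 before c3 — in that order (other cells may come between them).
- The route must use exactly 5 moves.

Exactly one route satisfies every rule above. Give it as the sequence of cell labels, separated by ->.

c2 -> c1 -> d2 -> c3 -> b2 -> b1

The waypoints must appear in the order c1, c3, with no cell reused.
Route from c2: up to c1, down-right to d2, down-left to c3, up-left to b2, up to b1 — 5 moves in all.
Check: order respected (1 at step 1, 2 at step 3); 5 moves as required.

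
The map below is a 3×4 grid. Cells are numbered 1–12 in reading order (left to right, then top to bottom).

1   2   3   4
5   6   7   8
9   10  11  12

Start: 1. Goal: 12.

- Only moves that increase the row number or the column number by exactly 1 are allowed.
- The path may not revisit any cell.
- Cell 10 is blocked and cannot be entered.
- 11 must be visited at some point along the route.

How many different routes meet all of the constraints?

3

A right/down-only route from 1 to 12 makes exactly 2 down-moves and 3 right-moves in some order.
With no other constraints that would be C(5,2) = 10 routes.
Split at 11 and multiply the segment counts (each segment already excludes blocked cells): 1→11: 3; 11→12: 1; product = 3.
That gives 3 routes.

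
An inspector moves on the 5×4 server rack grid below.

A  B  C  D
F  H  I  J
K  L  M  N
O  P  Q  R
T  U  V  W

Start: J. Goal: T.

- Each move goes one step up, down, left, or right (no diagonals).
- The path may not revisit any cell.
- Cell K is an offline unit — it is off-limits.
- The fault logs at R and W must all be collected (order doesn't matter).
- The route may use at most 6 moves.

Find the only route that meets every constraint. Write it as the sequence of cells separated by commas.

J, N, R, W, V, U, T

The 6-move cap with required stops at R, W leaves no slack for detours.
Route from J: down 3 to W, left 3 to T — 6 moves in all.
Check: all required cells visited; 6 ≤ 6 moves.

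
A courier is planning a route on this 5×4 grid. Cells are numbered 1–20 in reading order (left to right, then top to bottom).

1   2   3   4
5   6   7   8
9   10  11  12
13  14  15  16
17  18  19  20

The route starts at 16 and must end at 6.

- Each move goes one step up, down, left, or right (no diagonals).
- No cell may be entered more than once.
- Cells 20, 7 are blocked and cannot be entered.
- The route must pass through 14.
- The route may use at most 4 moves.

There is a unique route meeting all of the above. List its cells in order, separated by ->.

16 -> 15 -> 14 -> 10 -> 6

The budget equals the shortest possible length, so every move has to be on a shortest route through the required cells.
Route from 16: 2× left (reaching 14), 2× up (reaching 6) — 4 moves in all.
Check: all required cells visited; 4 ≤ 4 moves.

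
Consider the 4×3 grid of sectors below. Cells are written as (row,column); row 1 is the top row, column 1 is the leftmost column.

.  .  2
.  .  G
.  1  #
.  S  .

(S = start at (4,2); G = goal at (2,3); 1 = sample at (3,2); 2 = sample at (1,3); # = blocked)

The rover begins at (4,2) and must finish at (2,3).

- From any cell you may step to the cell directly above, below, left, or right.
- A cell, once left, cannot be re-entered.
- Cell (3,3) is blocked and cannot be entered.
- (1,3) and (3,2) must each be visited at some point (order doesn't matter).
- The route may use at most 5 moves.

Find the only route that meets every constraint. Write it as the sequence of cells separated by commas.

(4,2), (3,2), (2,2), (1,2), (1,3), (2,3)

The budget equals the shortest possible length, so every move has to be on a shortest route through the required cells.
Route from (4,2): up 3 to (1,2), right 1 to (1,3), down 1 to (2,3) — 5 moves in all.
Check: all required cells visited; 5 ≤ 5 moves.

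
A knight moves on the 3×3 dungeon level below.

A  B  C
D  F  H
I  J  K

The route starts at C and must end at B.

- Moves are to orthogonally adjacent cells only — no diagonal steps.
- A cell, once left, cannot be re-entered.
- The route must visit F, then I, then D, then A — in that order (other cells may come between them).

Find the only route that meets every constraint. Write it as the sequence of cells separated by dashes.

The waypoints must appear in the order F, I, D, A, with no cell reused.
Route from C: down to H, left to F, down to J, left to I, 2× up (reaching A), right to B — 7 moves in all.
Check: order respected (F at step 2, I at step 4, D at step 5, A at step 6).

C - H - F - J - I - D - A - B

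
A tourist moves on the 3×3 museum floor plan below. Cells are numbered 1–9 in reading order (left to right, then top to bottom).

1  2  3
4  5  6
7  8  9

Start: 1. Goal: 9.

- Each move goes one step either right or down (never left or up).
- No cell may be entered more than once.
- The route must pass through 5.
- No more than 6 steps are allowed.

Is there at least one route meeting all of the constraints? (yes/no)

One route that works: 1 → 4 → 5 → 8 → 9.

yes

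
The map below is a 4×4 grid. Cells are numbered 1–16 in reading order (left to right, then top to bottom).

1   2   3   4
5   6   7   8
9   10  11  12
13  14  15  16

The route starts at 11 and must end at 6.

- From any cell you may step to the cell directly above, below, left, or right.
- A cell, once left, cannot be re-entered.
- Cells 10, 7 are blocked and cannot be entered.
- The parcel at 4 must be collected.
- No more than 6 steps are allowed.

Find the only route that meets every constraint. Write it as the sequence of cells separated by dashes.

11 - 12 - 8 - 4 - 3 - 2 - 6

The budget equals the shortest possible length, so every move has to be on a shortest route through the required cells.
Route from 11: right to 12, 2× up (reaching 4), 2× left (reaching 2), down to 6 — 6 moves in all.
Check: all required cells visited; 6 ≤ 6 moves.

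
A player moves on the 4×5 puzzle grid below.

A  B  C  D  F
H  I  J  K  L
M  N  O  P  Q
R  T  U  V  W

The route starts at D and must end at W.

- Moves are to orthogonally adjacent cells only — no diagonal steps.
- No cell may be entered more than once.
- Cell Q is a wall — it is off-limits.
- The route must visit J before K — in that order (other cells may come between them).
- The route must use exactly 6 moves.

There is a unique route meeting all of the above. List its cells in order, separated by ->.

The waypoints must appear in the order J, K, with no cell reused.
Route from D: left to C, down to J, right to K, 2× down (reaching V), right to W — 6 moves in all.
Check: order respected (J at step 2, K at step 3); 6 moves as required.

D -> C -> J -> K -> P -> V -> W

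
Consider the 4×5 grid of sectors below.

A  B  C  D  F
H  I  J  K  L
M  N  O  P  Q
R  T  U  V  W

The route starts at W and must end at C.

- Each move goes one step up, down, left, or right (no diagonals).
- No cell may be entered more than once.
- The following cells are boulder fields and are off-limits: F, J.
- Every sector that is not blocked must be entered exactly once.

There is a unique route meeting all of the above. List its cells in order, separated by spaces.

W V U T R M H A B I N O P Q L K D C

Need to visit all 18 open cells exactly once, starting at W and ending at C.
Cell D has only two open neighbours (K and C), so the path must pass straight through it: one of those is the cell it's entered from and the other is where it exits.
Route from W: 4× left (reaching R), 3× up (reaching A), right to B, 2× down (reaching N), 3× right (reaching Q), up to L, left to K, up to D, left to C — 17 moves in all.
Check: all 18 open cells covered.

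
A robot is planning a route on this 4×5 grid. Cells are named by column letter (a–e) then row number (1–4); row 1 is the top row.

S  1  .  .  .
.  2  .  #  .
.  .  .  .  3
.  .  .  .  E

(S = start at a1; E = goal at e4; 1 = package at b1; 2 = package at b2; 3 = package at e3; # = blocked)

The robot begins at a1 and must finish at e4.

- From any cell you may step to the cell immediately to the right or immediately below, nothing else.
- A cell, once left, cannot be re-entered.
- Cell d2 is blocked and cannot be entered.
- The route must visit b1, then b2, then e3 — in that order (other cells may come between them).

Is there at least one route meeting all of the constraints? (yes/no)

One route that works: a1 → b1 → b2 → b3 → c3 → d3 → e3 → e4.

yes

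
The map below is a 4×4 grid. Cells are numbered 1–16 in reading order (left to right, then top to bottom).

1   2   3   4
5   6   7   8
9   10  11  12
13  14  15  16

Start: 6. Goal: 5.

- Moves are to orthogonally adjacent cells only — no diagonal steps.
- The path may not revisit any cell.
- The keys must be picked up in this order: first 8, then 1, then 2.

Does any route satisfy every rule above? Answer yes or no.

no

Ignoring the required order, 22 revisit-free routes from 6 to 5 pass through all of 8, 1, and 2; the waypoint orders that occur are 8 → 2 → 1 (22) — never 8 → 1 → 2.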